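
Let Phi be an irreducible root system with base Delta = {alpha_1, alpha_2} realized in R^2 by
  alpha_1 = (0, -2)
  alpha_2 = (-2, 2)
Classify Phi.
Compute the Cartan integers a_ij = 2(alpha_i, alpha_j)/(alpha_j, alpha_j); the resulting 2x2 Cartan matrix is
[[2, -1], [-2, 2]].
The roots have two lengths (squared-length ratio 2:1); the short ones are alpha_{1}. The associated Dynkin diagram is a chain of 2 nodes with a double edge at one end; the terminal node there is the unique short simple root (B_2), so the type is B_2 (the algebra so(5)).

B_2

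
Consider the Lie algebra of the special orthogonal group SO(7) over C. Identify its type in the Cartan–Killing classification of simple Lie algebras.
This is so(7) with 7 odd, which has dimension 7(7-1)/2 = 21 and rank (7-1)/2 = 3. In the classification of classical Lie algebras, the orthogonal algebra so(2n+1) in an odd number of variables has type B_n; here n = 3, so the Dynkin diagram is a chain of 3 nodes with a double edge at one end; the terminal node there is the unique short simple root (B_3). Hence the type is B_3.

B_3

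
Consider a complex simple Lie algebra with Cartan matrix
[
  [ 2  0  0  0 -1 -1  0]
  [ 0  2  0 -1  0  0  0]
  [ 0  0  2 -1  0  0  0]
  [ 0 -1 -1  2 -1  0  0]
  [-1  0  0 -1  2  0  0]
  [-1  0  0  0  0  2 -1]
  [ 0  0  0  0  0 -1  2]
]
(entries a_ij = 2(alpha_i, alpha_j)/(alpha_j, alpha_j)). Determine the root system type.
The matrix has rank 7 with 2's on the diagonal. Reading the off-diagonal entries as Dynkin edges (a single edge where a_ij = a_ji = -1; a double or triple edge where a_ij * a_ji = 2 or 3), the diagram is a chain of 5 nodes with a fork of two nodes at one end (D_7). One simple-root ordering that puts it in standard form is (alpha_7, alpha_6, alpha_1, alpha_5, alpha_4, alpha_3, alpha_2). So the algebra is type D_7, i.e. so(14).

D_7 (so(14))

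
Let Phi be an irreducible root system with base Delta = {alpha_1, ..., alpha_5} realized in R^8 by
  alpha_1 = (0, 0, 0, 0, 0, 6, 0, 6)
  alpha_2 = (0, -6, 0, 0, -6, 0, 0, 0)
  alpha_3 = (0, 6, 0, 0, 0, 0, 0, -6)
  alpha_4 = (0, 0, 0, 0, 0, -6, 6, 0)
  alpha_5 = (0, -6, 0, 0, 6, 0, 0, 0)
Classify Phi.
Compute the Cartan integers a_ij = 2(alpha_i, alpha_j)/(alpha_j, alpha_j); the resulting 5x5 Cartan matrix is
[[2, 0, -1, -1, 0], [0, 2, -1, 0, 0], [-1, -1, 2, 0, -1], [-1, 0, 0, 2, 0], [0, 0, -1, 0, 2]].
All simple roots have the same length, so the diagram is simply laced. The associated Dynkin diagram is a chain of 3 nodes with a fork of two nodes at one end (D_5), so the type is D_5 (the algebra so(10)).

type D_5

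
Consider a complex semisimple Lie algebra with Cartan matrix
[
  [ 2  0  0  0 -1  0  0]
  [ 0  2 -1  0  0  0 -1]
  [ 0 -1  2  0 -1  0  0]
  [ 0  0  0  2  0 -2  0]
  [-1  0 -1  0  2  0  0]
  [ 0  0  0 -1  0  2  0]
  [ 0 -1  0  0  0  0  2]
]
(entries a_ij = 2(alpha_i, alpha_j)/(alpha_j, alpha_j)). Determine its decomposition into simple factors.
type A_5 ⊕ type B_2

The diagram associated to this matrix has two connected components: the simple roots {alpha_1, alpha_2, alpha_3, alpha_5, alpha_7} form a chain of 5 nodes with single edges (A_5), and {alpha_4, alpha_6} form a chain of 2 nodes with a double edge at one end; the terminal node there is the unique short simple root (B_2). A semisimple Lie algebra decomposes uniquely as the direct sum of simple ideals, one per connected component of its Dynkin diagram, so g ≅ A_5 ⊕ B_2 (dimension 35 + 10 = 45).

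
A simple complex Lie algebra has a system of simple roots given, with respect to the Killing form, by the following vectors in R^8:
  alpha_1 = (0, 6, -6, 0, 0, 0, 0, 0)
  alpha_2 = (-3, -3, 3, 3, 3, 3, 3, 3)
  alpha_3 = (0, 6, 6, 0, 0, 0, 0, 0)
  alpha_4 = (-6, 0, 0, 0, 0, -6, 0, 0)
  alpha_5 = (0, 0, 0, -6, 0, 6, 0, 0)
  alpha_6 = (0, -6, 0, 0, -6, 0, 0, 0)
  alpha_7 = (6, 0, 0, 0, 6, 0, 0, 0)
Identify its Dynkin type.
Compute the Cartan integers a_ij = 2(alpha_i, alpha_j)/(alpha_j, alpha_j); the resulting 7x7 Cartan matrix is
[[2, -1, 0, 0, 0, -1, 0], [-1, 2, 0, 0, 0, 0, 0], [0, 0, 2, 0, 0, -1, 0], [0, 0, 0, 2, -1, 0, -1], [0, 0, 0, -1, 2, 0, 0], [-1, 0, -1, 0, 0, 2, -1], [0, 0, 0, -1, 0, -1, 2]].
All simple roots have the same length, so the diagram is simply laced. The associated Dynkin diagram is a chain of 6 nodes with one extra node attached to the third node from one end (E_7), so the type is E_7.

E_7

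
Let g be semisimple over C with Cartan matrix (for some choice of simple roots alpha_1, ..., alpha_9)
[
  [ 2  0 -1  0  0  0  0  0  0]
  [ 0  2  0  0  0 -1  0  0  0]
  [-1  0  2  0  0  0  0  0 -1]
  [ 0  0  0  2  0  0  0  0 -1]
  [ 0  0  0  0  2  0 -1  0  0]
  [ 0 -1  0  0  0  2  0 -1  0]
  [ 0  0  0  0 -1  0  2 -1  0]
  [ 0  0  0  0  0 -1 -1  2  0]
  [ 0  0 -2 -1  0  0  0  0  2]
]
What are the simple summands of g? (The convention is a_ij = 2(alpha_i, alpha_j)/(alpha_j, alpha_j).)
type A_5 + type F_4

The diagram associated to this matrix has two connected components: the simple roots {alpha_2, alpha_5, alpha_6, alpha_7, alpha_8} form a chain of 5 nodes with single edges (A_5), and {alpha_1, alpha_3, alpha_4, alpha_9} form a chain of 4 nodes with a double edge between the middle two (F_4). A semisimple Lie algebra decomposes uniquely as the direct sum of simple ideals, one per connected component of its Dynkin diagram, so g ≅ A_5 ⊕ F_4 (dimension 35 + 52 = 87).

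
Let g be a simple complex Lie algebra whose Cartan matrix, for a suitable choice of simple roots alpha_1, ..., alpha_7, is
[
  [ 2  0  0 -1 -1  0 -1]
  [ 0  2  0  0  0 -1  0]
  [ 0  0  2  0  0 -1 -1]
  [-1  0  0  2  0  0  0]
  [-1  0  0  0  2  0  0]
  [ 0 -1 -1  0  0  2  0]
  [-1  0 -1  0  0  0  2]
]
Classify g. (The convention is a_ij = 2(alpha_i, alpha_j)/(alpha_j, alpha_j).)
D_7 (so(14))

The matrix has rank 7 with 2's on the diagonal. Reading the off-diagonal entries as Dynkin edges (a single edge where a_ij = a_ji = -1; a double or triple edge where a_ij * a_ji = 2 or 3), the diagram is a chain of 5 nodes with a fork of two nodes at one end (D_7). One simple-root ordering that puts it in standard form is (alpha_2, alpha_6, alpha_3, alpha_7, alpha_1, alpha_5, alpha_4). So the algebra is type D_7, i.e. so(14).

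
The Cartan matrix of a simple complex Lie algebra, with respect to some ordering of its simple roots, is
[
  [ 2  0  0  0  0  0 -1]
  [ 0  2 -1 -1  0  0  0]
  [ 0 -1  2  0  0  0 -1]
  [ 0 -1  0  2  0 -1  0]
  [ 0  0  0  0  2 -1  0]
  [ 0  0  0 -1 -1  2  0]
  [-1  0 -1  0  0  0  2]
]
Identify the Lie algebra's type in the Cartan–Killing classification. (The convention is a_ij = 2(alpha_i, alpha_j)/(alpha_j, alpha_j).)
The matrix has rank 7 with 2's on the diagonal. Reading the off-diagonal entries as Dynkin edges (a single edge where a_ij = a_ji = -1; a double or triple edge where a_ij * a_ji = 2 or 3), the diagram is a chain of 7 nodes with single edges (A_7). One simple-root ordering that puts it in standard form is (alpha_1, alpha_7, alpha_3, alpha_2, alpha_4, alpha_6, alpha_5). So the algebra is type A_7, i.e. sl(8).

type A_7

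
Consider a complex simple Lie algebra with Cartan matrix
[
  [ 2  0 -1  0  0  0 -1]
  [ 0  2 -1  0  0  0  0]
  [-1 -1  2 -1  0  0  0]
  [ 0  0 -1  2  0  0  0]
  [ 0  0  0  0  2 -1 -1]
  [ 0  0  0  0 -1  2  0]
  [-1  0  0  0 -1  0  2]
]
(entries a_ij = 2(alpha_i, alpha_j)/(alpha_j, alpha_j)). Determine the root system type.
The matrix has rank 7 with 2's on the diagonal. Reading the off-diagonal entries as Dynkin edges (a single edge where a_ij = a_ji = -1; a double or triple edge where a_ij * a_ji = 2 or 3), the diagram is a chain of 5 nodes with a fork of two nodes at one end (D_7). One simple-root ordering that puts it in standard form is (alpha_6, alpha_5, alpha_7, alpha_1, alpha_3, alpha_2, alpha_4). So the algebra is type D_7, i.e. so(14).

D_7 (so(14))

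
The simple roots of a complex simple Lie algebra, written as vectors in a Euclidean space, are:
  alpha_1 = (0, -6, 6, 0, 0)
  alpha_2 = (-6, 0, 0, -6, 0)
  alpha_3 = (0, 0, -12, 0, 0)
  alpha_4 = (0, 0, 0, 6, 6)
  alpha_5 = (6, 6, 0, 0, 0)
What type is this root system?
Compute the Cartan integers a_ij = 2(alpha_i, alpha_j)/(alpha_j, alpha_j); the resulting 5x5 Cartan matrix is
[[2, 0, -1, 0, -1], [0, 2, 0, -1, -1], [-2, 0, 2, 0, 0], [0, -1, 0, 2, 0], [-1, -1, 0, 0, 2]].
The roots have two lengths (squared-length ratio 2:1); the short ones are alpha_{1,2,4,5}. The associated Dynkin diagram is a chain of 5 nodes with a double edge at one end; the terminal node there is the unique long simple root (C_5), so the type is C_5 (the algebra sp(10)).

C_5 (sp(10))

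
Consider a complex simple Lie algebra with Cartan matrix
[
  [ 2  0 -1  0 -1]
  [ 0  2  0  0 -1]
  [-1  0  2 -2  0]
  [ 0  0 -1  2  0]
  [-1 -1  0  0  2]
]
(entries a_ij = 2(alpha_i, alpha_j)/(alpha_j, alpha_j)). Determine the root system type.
The matrix has rank 5 with 2's on the diagonal. Reading the off-diagonal entries as Dynkin edges (a single edge where a_ij = a_ji = -1; a double or triple edge where a_ij * a_ji = 2 or 3), the diagram is a chain of 5 nodes with a double edge at one end; the terminal node there is the unique short simple root (B_5). One simple-root ordering that puts it in standard form is (alpha_2, alpha_5, alpha_1, alpha_3, alpha_4). So the algebra is type B_5, i.e. so(11).

B_5 (so(11))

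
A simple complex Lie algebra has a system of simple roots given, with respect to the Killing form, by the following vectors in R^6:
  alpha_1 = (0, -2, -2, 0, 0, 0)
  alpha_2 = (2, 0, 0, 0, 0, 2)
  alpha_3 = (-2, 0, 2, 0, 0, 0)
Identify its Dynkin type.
A3

Compute the Cartan integers a_ij = 2(alpha_i, alpha_j)/(alpha_j, alpha_j); the resulting 3x3 Cartan matrix is
[[2, 0, -1], [0, 2, -1], [-1, -1, 2]].
All simple roots have the same length, so the diagram is simply laced. The associated Dynkin diagram is a chain of 3 nodes with single edges (A_3), so the type is A_3 (the algebra sl(4)).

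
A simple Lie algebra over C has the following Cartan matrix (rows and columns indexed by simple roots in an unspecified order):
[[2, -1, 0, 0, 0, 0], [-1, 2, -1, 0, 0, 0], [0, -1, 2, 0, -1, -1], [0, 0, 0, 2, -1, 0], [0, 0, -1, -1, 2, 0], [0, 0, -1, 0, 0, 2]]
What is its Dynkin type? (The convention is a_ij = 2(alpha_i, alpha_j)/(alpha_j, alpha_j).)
The matrix has rank 6 with 2's on the diagonal. Reading the off-diagonal entries as Dynkin edges (a single edge where a_ij = a_ji = -1; a double or triple edge where a_ij * a_ji = 2 or 3), the diagram is a chain of 5 nodes with one extra node attached to the third node from one end (E_6). One simple-root ordering that puts it in standard form is (alpha_1, alpha_6, alpha_2, alpha_3, alpha_5, alpha_4). So the algebra is type E_6.

E_6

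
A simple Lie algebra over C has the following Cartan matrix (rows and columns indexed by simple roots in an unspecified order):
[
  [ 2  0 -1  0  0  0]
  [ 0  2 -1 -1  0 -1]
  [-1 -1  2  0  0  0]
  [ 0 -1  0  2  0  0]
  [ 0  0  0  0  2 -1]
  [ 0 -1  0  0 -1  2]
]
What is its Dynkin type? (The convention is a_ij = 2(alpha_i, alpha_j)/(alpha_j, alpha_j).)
type E_6

The matrix has rank 6 with 2's on the diagonal. Reading the off-diagonal entries as Dynkin edges (a single edge where a_ij = a_ji = -1; a double or triple edge where a_ij * a_ji = 2 or 3), the diagram is a chain of 5 nodes with one extra node attached to the third node from one end (E_6). One simple-root ordering that puts it in standard form is (alpha_1, alpha_4, alpha_3, alpha_2, alpha_6, alpha_5). So the algebra is type E_6.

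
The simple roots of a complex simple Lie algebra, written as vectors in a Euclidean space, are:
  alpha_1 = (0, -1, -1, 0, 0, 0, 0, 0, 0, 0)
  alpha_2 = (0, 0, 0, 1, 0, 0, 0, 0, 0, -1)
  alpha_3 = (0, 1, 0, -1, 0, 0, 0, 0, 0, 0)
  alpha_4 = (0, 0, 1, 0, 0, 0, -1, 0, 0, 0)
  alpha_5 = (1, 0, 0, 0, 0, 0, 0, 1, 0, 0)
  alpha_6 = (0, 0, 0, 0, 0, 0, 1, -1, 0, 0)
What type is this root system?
A_6 (sl(7))

Compute the Cartan integers a_ij = 2(alpha_i, alpha_j)/(alpha_j, alpha_j); the resulting 6x6 Cartan matrix is
[[2, 0, -1, -1, 0, 0], [0, 2, -1, 0, 0, 0], [-1, -1, 2, 0, 0, 0], [-1, 0, 0, 2, 0, -1], [0, 0, 0, 0, 2, -1], [0, 0, 0, -1, -1, 2]].
All simple roots have the same length, so the diagram is simply laced. The associated Dynkin diagram is a chain of 6 nodes with single edges (A_6), so the type is A_6 (the algebra sl(7)).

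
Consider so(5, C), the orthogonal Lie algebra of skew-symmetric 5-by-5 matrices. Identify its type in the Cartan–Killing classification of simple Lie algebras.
This is so(5) with 5 odd, which has dimension 5(5-1)/2 = 10 and rank (5-1)/2 = 2. In the classification of classical Lie algebras, the orthogonal algebra so(2n+1) in an odd number of variables has type B_n; here n = 2, so the Dynkin diagram is a chain of 2 nodes with a double edge at one end; the terminal node there is the unique short simple root (B_2). Hence the type is B_2.

B_2 (so(5))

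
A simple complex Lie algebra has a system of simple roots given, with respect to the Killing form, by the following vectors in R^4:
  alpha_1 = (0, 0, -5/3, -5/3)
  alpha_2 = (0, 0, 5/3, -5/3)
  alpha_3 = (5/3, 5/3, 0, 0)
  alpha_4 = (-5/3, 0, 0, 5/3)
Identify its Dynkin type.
D4

Compute the Cartan integers a_ij = 2(alpha_i, alpha_j)/(alpha_j, alpha_j); the resulting 4x4 Cartan matrix is
[[2, 0, 0, -1], [0, 2, 0, -1], [0, 0, 2, -1], [-1, -1, -1, 2]].
All simple roots have the same length, so the diagram is simply laced. The associated Dynkin diagram is a chain of 2 nodes with a fork of two nodes at one end (D_4), so the type is D_4 (the algebra so(8)).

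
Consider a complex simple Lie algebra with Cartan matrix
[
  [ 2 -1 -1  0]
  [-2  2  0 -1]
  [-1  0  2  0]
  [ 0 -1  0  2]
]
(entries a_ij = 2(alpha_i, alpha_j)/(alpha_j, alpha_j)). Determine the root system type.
The matrix has rank 4 with 2's on the diagonal. Reading the off-diagonal entries as Dynkin edges (a single edge where a_ij = a_ji = -1; a double or triple edge where a_ij * a_ji = 2 or 3), the diagram is a chain of 4 nodes with a double edge between the middle two (F_4). One simple-root ordering that puts it in standard form is (alpha_4, alpha_2, alpha_1, alpha_3). So the algebra is type F_4.

F_4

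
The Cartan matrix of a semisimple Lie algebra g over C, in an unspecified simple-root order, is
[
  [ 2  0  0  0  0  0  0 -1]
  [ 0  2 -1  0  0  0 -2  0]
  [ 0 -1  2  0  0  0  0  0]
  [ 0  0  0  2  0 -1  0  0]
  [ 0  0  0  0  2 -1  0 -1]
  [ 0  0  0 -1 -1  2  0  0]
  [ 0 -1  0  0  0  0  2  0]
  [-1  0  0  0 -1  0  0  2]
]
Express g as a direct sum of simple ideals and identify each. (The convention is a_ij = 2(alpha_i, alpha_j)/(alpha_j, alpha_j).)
A_5 ⊕ B_3

The diagram associated to this matrix has two connected components: the simple roots {alpha_1, alpha_4, alpha_5, alpha_6, alpha_8} form a chain of 5 nodes with single edges (A_5), and {alpha_2, alpha_3, alpha_7} form a chain of 3 nodes with a double edge at one end; the terminal node there is the unique short simple root (B_3). A semisimple Lie algebra decomposes uniquely as the direct sum of simple ideals, one per connected component of its Dynkin diagram, so g ≅ A_5 ⊕ B_3 (dimension 35 + 21 = 56).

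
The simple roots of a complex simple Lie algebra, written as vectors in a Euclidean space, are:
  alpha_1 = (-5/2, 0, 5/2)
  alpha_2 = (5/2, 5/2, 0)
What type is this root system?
A2

Compute the Cartan integers a_ij = 2(alpha_i, alpha_j)/(alpha_j, alpha_j); the resulting 2x2 Cartan matrix is
[[2, -1], [-1, 2]].
All simple roots have the same length, so the diagram is simply laced. The associated Dynkin diagram is a chain of 2 nodes with single edges (A_2), so the type is A_2 (the algebra sl(3)).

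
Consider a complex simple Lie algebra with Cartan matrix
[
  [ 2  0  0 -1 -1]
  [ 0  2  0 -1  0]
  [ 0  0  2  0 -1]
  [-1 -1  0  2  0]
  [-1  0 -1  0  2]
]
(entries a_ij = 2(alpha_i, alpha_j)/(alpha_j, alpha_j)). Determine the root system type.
type A_5

The matrix has rank 5 with 2's on the diagonal. Reading the off-diagonal entries as Dynkin edges (a single edge where a_ij = a_ji = -1; a double or triple edge where a_ij * a_ji = 2 or 3), the diagram is a chain of 5 nodes with single edges (A_5). One simple-root ordering that puts it in standard form is (alpha_3, alpha_5, alpha_1, alpha_4, alpha_2). So the algebra is type A_5, i.e. sl(6).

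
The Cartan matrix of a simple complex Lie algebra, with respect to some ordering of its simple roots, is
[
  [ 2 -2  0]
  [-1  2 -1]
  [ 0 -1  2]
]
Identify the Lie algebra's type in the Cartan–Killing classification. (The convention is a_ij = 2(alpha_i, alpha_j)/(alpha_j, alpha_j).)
type C_3

The matrix has rank 3 with 2's on the diagonal. Reading the off-diagonal entries as Dynkin edges (a single edge where a_ij = a_ji = -1; a double or triple edge where a_ij * a_ji = 2 or 3), the diagram is a chain of 3 nodes with a double edge at one end; the terminal node there is the unique long simple root (C_3). One simple-root ordering that puts it in standard form is (alpha_3, alpha_2, alpha_1). So the algebra is type C_3, i.e. sp(6).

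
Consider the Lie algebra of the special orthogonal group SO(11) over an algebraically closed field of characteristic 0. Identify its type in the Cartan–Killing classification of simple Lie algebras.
type B_5

This is so(11) with 11 odd, which has dimension 11(11-1)/2 = 55 and rank (11-1)/2 = 5. In the classification of classical Lie algebras, the orthogonal algebra so(2n+1) in an odd number of variables has type B_n; here n = 5, so the Dynkin diagram is a chain of 5 nodes with a double edge at one end; the terminal node there is the unique short simple root (B_5). Hence the type is B_5.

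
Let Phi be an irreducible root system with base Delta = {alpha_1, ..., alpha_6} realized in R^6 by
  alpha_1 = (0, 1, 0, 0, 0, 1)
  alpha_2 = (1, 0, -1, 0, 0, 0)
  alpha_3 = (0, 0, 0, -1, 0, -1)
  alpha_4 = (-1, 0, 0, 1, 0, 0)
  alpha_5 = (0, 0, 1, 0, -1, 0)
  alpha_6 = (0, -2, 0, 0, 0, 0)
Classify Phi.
Compute the Cartan integers a_ij = 2(alpha_i, alpha_j)/(alpha_j, alpha_j); the resulting 6x6 Cartan matrix is
[[2, 0, -1, 0, 0, -1], [0, 2, 0, -1, -1, 0], [-1, 0, 2, -1, 0, 0], [0, -1, -1, 2, 0, 0], [0, -1, 0, 0, 2, 0], [-2, 0, 0, 0, 0, 2]].
The roots have two lengths (squared-length ratio 2:1); the short ones are alpha_{1,2,3,4,5}. The associated Dynkin diagram is a chain of 6 nodes with a double edge at one end; the terminal node there is the unique long simple root (C_6), so the type is C_6 (the algebra sp(12)).

C6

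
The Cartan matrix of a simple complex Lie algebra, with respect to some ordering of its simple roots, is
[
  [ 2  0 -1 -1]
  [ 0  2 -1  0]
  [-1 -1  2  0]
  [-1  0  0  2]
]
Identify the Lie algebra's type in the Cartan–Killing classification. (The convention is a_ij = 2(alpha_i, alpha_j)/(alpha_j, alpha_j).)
A_4

The matrix has rank 4 with 2's on the diagonal. Reading the off-diagonal entries as Dynkin edges (a single edge where a_ij = a_ji = -1; a double or triple edge where a_ij * a_ji = 2 or 3), the diagram is a chain of 4 nodes with single edges (A_4). One simple-root ordering that puts it in standard form is (alpha_4, alpha_1, alpha_3, alpha_2). So the algebra is type A_4, i.e. sl(5).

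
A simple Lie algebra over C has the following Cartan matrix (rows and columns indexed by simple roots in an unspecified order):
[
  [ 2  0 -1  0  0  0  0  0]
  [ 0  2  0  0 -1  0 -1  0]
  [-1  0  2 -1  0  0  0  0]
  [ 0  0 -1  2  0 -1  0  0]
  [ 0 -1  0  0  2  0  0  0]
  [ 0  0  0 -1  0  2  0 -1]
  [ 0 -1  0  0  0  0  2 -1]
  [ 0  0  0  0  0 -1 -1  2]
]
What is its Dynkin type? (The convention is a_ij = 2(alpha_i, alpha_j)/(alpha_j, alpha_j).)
The matrix has rank 8 with 2's on the diagonal. Reading the off-diagonal entries as Dynkin edges (a single edge where a_ij = a_ji = -1; a double or triple edge where a_ij * a_ji = 2 or 3), the diagram is a chain of 8 nodes with single edges (A_8). One simple-root ordering that puts it in standard form is (alpha_5, alpha_2, alpha_7, alpha_8, alpha_6, alpha_4, alpha_3, alpha_1). So the algebra is type A_8, i.e. sl(9).

A8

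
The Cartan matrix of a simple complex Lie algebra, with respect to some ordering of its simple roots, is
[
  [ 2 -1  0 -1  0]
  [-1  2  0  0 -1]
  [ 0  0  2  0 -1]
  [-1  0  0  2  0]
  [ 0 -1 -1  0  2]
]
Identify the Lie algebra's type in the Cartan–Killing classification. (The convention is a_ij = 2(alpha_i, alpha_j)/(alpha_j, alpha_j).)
A_5

The matrix has rank 5 with 2's on the diagonal. Reading the off-diagonal entries as Dynkin edges (a single edge where a_ij = a_ji = -1; a double or triple edge where a_ij * a_ji = 2 or 3), the diagram is a chain of 5 nodes with single edges (A_5). One simple-root ordering that puts it in standard form is (alpha_3, alpha_5, alpha_2, alpha_1, alpha_4). So the algebra is type A_5, i.e. sl(6).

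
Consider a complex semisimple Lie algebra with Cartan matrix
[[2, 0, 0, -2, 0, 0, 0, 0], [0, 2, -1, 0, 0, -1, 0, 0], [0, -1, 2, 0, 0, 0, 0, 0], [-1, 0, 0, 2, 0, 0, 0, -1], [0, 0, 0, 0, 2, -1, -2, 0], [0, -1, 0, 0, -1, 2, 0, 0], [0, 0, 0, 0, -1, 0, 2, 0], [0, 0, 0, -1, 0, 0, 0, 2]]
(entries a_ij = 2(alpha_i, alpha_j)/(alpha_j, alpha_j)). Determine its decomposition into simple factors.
The diagram associated to this matrix has two connected components: the simple roots {alpha_2, alpha_3, alpha_5, alpha_6, alpha_7} form a chain of 5 nodes with a double edge at one end; the terminal node there is the unique short simple root (B_5), and {alpha_1, alpha_4, alpha_8} form a chain of 3 nodes with a double edge at one end; the terminal node there is the unique long simple root (C_3). A semisimple Lie algebra decomposes uniquely as the direct sum of simple ideals, one per connected component of its Dynkin diagram, so g ≅ B_5 ⊕ C_3 (dimension 55 + 21 = 76).

B_5 (so(11)) + C_3 (sp(6))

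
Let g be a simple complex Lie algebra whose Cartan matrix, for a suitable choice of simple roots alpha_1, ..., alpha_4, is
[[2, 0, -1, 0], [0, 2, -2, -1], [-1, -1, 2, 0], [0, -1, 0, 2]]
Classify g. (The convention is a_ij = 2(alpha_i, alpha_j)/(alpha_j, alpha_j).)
The matrix has rank 4 with 2's on the diagonal. Reading the off-diagonal entries as Dynkin edges (a single edge where a_ij = a_ji = -1; a double or triple edge where a_ij * a_ji = 2 or 3), the diagram is a chain of 4 nodes with a double edge between the middle two (F_4). One simple-root ordering that puts it in standard form is (alpha_4, alpha_2, alpha_3, alpha_1). So the algebra is type F_4.

F_4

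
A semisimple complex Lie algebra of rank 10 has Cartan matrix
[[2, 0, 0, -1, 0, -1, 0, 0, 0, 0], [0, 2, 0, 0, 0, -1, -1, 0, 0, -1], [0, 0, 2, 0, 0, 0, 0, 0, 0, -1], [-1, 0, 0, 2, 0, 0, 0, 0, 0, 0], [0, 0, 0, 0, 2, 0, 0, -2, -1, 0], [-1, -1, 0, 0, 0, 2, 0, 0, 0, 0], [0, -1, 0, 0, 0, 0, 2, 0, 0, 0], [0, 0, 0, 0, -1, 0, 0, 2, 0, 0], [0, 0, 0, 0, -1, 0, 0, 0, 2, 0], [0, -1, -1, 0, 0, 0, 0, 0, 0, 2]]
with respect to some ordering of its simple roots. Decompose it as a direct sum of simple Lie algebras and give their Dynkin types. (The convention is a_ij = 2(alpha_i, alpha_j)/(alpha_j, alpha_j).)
The diagram associated to this matrix has two connected components: the simple roots {alpha_5, alpha_8, alpha_9} form a chain of 3 nodes with a double edge at one end; the terminal node there is the unique short simple root (B_3), and {alpha_1, alpha_2, alpha_3, alpha_4, alpha_6, alpha_7, alpha_10} form a chain of 6 nodes with one extra node attached to the third node from one end (E_7). A semisimple Lie algebra decomposes uniquely as the direct sum of simple ideals, one per connected component of its Dynkin diagram, so g ≅ B_3 ⊕ E_7 (dimension 21 + 133 = 154).

B_3 ⊕ E_7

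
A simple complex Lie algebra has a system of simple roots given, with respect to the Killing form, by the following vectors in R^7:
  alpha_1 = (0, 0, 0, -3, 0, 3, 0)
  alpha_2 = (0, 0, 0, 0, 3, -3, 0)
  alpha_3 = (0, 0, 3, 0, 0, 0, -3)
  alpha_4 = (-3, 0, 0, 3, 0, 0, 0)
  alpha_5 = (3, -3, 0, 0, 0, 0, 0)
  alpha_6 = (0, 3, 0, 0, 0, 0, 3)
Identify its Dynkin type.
Compute the Cartan integers a_ij = 2(alpha_i, alpha_j)/(alpha_j, alpha_j); the resulting 6x6 Cartan matrix is
[[2, -1, 0, -1, 0, 0], [-1, 2, 0, 0, 0, 0], [0, 0, 2, 0, 0, -1], [-1, 0, 0, 2, -1, 0], [0, 0, 0, -1, 2, -1], [0, 0, -1, 0, -1, 2]].
All simple roots have the same length, so the diagram is simply laced. The associated Dynkin diagram is a chain of 6 nodes with single edges (A_6), so the type is A_6 (the algebra sl(7)).

A_6 (sl(7))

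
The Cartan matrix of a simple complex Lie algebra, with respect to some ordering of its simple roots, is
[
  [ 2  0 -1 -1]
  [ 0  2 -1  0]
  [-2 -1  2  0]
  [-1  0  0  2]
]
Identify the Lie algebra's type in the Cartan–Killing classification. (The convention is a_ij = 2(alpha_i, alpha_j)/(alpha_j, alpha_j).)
The matrix has rank 4 with 2's on the diagonal. Reading the off-diagonal entries as Dynkin edges (a single edge where a_ij = a_ji = -1; a double or triple edge where a_ij * a_ji = 2 or 3), the diagram is a chain of 4 nodes with a double edge between the middle two (F_4). One simple-root ordering that puts it in standard form is (alpha_2, alpha_3, alpha_1, alpha_4). So the algebra is type F_4.

F4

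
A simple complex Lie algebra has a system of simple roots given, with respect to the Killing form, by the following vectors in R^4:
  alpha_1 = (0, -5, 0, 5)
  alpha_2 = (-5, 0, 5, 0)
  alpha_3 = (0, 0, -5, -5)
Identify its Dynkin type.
Compute the Cartan integers a_ij = 2(alpha_i, alpha_j)/(alpha_j, alpha_j); the resulting 3x3 Cartan matrix is
[[2, 0, -1], [0, 2, -1], [-1, -1, 2]].
All simple roots have the same length, so the diagram is simply laced. The associated Dynkin diagram is a chain of 3 nodes with single edges (A_3), so the type is A_3 (the algebra sl(4)).

A_3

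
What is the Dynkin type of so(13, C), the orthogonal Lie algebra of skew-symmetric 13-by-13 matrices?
B6

This is so(13) with 13 odd, which has dimension 13(13-1)/2 = 78 and rank (13-1)/2 = 6. In the classification of classical Lie algebras, the orthogonal algebra so(2n+1) in an odd number of variables has type B_n; here n = 6, so the Dynkin diagram is a chain of 6 nodes with a double edge at one end; the terminal node there is the unique short simple root (B_6). Hence the type is B_6.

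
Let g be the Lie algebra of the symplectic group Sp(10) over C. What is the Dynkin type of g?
C_5 (sp(10))

This is sp(10), which has dimension 10(10+1)/2 = 55 and rank 10/2 = 5. In the classification of classical Lie algebras, the symplectic algebra sp(2n) has type C_n; here n = 5, so the Dynkin diagram is a chain of 5 nodes with a double edge at one end; the terminal node there is the unique long simple root (C_5). Hence the type is C_5.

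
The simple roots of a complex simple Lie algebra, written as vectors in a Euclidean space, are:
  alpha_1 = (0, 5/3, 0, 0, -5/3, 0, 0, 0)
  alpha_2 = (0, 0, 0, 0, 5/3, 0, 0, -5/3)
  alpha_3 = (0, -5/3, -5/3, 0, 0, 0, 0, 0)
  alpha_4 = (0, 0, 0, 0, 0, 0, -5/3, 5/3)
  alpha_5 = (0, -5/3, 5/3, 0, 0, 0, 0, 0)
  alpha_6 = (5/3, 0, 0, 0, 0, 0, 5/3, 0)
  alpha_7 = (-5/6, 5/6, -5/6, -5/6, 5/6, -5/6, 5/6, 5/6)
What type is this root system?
E_7

Compute the Cartan integers a_ij = 2(alpha_i, alpha_j)/(alpha_j, alpha_j); the resulting 7x7 Cartan matrix is
[[2, -1, -1, 0, -1, 0, 0], [-1, 2, 0, -1, 0, 0, 0], [-1, 0, 2, 0, 0, 0, 0], [0, -1, 0, 2, 0, -1, 0], [-1, 0, 0, 0, 2, 0, -1], [0, 0, 0, -1, 0, 2, 0], [0, 0, 0, 0, -1, 0, 2]].
All simple roots have the same length, so the diagram is simply laced. The associated Dynkin diagram is a chain of 6 nodes with one extra node attached to the third node from one end (E_7), so the type is E_7.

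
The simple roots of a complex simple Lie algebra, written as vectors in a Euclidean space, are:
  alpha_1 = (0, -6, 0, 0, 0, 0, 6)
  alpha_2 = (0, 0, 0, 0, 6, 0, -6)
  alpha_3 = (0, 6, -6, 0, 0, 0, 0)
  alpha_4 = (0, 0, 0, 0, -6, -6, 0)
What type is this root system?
Compute the Cartan integers a_ij = 2(alpha_i, alpha_j)/(alpha_j, alpha_j); the resulting 4x4 Cartan matrix is
[[2, -1, -1, 0], [-1, 2, 0, -1], [-1, 0, 2, 0], [0, -1, 0, 2]].
All simple roots have the same length, so the diagram is simply laced. The associated Dynkin diagram is a chain of 4 nodes with single edges (A_4), so the type is A_4 (the algebra sl(5)).

A4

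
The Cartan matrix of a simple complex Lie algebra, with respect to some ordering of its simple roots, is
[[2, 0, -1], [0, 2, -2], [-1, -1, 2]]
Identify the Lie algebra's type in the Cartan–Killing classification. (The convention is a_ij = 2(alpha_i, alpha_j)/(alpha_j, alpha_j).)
C_3 (sp(6))

The matrix has rank 3 with 2's on the diagonal. Reading the off-diagonal entries as Dynkin edges (a single edge where a_ij = a_ji = -1; a double or triple edge where a_ij * a_ji = 2 or 3), the diagram is a chain of 3 nodes with a double edge at one end; the terminal node there is the unique long simple root (C_3). One simple-root ordering that puts it in standard form is (alpha_1, alpha_3, alpha_2). So the algebra is type C_3, i.e. sp(6).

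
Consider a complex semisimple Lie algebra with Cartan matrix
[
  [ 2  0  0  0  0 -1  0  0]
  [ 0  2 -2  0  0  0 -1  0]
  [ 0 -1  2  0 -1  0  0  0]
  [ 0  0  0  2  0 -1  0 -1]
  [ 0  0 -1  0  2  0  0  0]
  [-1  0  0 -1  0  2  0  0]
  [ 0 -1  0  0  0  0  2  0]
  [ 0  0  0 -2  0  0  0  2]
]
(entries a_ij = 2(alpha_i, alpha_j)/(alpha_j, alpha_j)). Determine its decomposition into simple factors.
The diagram associated to this matrix has two connected components: the simple roots {alpha_1, alpha_4, alpha_6, alpha_8} form a chain of 4 nodes with a double edge at one end; the terminal node there is the unique long simple root (C_4), and {alpha_2, alpha_3, alpha_5, alpha_7} form a chain of 4 nodes with a double edge between the middle two (F_4). A semisimple Lie algebra decomposes uniquely as the direct sum of simple ideals, one per connected component of its Dynkin diagram, so g ≅ C_4 ⊕ F_4 (dimension 36 + 52 = 88).

C_4 (sp(8)) ⊕ F_4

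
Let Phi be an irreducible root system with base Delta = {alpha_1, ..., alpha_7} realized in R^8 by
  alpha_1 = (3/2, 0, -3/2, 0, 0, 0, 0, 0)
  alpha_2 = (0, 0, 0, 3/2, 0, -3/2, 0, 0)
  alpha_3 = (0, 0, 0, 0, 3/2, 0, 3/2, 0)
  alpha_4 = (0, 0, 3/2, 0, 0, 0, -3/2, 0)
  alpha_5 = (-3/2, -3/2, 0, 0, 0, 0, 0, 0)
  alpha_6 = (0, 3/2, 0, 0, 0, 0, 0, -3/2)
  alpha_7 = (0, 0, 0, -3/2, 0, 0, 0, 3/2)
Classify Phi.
Compute the Cartan integers a_ij = 2(alpha_i, alpha_j)/(alpha_j, alpha_j); the resulting 7x7 Cartan matrix is
[[2, 0, 0, -1, -1, 0, 0], [0, 2, 0, 0, 0, 0, -1], [0, 0, 2, -1, 0, 0, 0], [-1, 0, -1, 2, 0, 0, 0], [-1, 0, 0, 0, 2, -1, 0], [0, 0, 0, 0, -1, 2, -1], [0, -1, 0, 0, 0, -1, 2]].
All simple roots have the same length, so the diagram is simply laced. The associated Dynkin diagram is a chain of 7 nodes with single edges (A_7), so the type is A_7 (the algebra sl(8)).

A7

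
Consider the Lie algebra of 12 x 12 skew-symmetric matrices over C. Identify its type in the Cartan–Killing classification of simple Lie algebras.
type D_6

This is so(12) with 12 even, which has dimension 12(12-1)/2 = 66 and rank 12/2 = 6. In the classification of classical Lie algebras, the orthogonal algebra so(2n) in an even number of variables has type D_n; here n = 6, so the Dynkin diagram is a chain of 4 nodes with a fork of two nodes at one end (D_6). Hence the type is D_6.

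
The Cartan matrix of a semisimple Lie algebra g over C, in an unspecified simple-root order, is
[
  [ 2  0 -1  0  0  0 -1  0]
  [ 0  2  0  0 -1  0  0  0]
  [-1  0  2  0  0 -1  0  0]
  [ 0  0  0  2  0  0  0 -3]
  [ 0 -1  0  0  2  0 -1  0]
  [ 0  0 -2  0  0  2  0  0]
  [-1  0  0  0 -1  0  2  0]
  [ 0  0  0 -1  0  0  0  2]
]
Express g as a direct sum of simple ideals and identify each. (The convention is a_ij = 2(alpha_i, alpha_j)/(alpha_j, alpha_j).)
type C_6 ⊕ type G_2

The diagram associated to this matrix has two connected components: the simple roots {alpha_1, alpha_2, alpha_3, alpha_5, alpha_6, alpha_7} form a chain of 6 nodes with a double edge at one end; the terminal node there is the unique long simple root (C_6), and {alpha_4, alpha_8} form two nodes joined by a triple edge (G_2). A semisimple Lie algebra decomposes uniquely as the direct sum of simple ideals, one per connected component of its Dynkin diagram, so g ≅ C_6 ⊕ G_2 (dimension 78 + 14 = 92).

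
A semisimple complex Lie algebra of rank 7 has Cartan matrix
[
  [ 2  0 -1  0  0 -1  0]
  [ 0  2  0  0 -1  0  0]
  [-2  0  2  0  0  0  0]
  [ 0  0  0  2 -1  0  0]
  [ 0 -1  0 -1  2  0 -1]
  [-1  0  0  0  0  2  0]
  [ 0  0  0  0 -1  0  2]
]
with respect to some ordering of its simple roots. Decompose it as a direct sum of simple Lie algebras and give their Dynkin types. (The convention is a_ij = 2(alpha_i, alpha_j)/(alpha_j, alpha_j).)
type C_3 ⊕ type D_4

The diagram associated to this matrix has two connected components: the simple roots {alpha_1, alpha_3, alpha_6} form a chain of 3 nodes with a double edge at one end; the terminal node there is the unique long simple root (C_3), and {alpha_2, alpha_4, alpha_5, alpha_7} form a chain of 2 nodes with a fork of two nodes at one end (D_4). A semisimple Lie algebra decomposes uniquely as the direct sum of simple ideals, one per connected component of its Dynkin diagram, so g ≅ C_3 ⊕ D_4 (dimension 21 + 28 = 49).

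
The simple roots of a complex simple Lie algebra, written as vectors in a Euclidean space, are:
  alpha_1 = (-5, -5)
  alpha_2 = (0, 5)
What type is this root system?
B_2

Compute the Cartan integers a_ij = 2(alpha_i, alpha_j)/(alpha_j, alpha_j); the resulting 2x2 Cartan matrix is
[[2, -2], [-1, 2]].
The roots have two lengths (squared-length ratio 2:1); the short ones are alpha_{2}. The associated Dynkin diagram is a chain of 2 nodes with a double edge at one end; the terminal node there is the unique short simple root (B_2), so the type is B_2 (the algebra so(5)).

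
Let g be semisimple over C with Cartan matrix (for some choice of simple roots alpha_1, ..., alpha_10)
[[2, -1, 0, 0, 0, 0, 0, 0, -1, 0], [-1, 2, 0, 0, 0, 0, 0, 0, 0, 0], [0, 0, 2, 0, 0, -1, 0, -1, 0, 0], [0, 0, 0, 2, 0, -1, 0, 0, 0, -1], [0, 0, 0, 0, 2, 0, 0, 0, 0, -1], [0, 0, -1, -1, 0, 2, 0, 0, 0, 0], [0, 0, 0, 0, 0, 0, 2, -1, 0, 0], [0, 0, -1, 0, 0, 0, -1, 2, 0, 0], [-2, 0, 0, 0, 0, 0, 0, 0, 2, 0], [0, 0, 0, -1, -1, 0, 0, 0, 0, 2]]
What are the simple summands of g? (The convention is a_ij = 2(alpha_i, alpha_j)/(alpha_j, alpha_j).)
The diagram associated to this matrix has two connected components: the simple roots {alpha_3, alpha_4, alpha_5, alpha_6, alpha_7, alpha_8, alpha_10} form a chain of 7 nodes with single edges (A_7), and {alpha_1, alpha_2, alpha_9} form a chain of 3 nodes with a double edge at one end; the terminal node there is the unique long simple root (C_3). A semisimple Lie algebra decomposes uniquely as the direct sum of simple ideals, one per connected component of its Dynkin diagram, so g ≅ A_7 ⊕ C_3 (dimension 63 + 21 = 84).

type A_7 + type C_3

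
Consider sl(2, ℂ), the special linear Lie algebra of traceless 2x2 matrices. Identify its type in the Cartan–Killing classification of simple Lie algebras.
A1

This is sl(2), which has dimension 2^2 - 1 = 3 and rank 2 - 1 = 1 (a Cartan subalgebra is the diagonal traceless matrices). In the classification of classical Lie algebras, the special linear algebra sl(n+1) has type A_n; here n = 1, so the Dynkin diagram is a chain of 1 nodes with single edges (A_1). Hence the type is A_1.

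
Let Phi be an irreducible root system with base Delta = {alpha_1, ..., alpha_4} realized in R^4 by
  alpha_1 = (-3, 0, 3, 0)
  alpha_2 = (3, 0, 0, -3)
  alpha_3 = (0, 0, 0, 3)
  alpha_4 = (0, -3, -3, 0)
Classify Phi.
B_4

Compute the Cartan integers a_ij = 2(alpha_i, alpha_j)/(alpha_j, alpha_j); the resulting 4x4 Cartan matrix is
[[2, -1, 0, -1], [-1, 2, -2, 0], [0, -1, 2, 0], [-1, 0, 0, 2]].
The roots have two lengths (squared-length ratio 2:1); the short ones are alpha_{3}. The associated Dynkin diagram is a chain of 4 nodes with a double edge at one end; the terminal node there is the unique short simple root (B_4), so the type is B_4 (the algebra so(9)).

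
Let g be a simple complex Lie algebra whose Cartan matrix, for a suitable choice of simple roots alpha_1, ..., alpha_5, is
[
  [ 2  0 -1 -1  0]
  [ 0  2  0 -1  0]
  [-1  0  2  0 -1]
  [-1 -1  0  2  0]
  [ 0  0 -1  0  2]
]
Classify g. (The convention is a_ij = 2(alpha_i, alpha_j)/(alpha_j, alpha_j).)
The matrix has rank 5 with 2's on the diagonal. Reading the off-diagonal entries as Dynkin edges (a single edge where a_ij = a_ji = -1; a double or triple edge where a_ij * a_ji = 2 or 3), the diagram is a chain of 5 nodes with single edges (A_5). One simple-root ordering that puts it in standard form is (alpha_2, alpha_4, alpha_1, alpha_3, alpha_5). So the algebra is type A_5, i.e. sl(6).

A_5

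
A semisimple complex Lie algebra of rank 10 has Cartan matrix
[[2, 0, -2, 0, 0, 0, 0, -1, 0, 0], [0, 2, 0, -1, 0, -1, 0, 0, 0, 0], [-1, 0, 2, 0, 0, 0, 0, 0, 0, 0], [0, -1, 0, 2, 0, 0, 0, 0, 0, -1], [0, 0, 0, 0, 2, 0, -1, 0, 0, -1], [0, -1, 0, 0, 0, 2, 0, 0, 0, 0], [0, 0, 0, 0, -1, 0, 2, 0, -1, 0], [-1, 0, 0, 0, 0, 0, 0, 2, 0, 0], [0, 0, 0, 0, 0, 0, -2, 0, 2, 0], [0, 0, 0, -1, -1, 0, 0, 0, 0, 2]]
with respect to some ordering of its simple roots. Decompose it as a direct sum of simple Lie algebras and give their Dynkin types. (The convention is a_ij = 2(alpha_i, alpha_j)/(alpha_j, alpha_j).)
The diagram associated to this matrix has two connected components: the simple roots {alpha_1, alpha_3, alpha_8} form a chain of 3 nodes with a double edge at one end; the terminal node there is the unique short simple root (B_3), and {alpha_2, alpha_4, alpha_5, alpha_6, alpha_7, alpha_9, alpha_10} form a chain of 7 nodes with a double edge at one end; the terminal node there is the unique long simple root (C_7). A semisimple Lie algebra decomposes uniquely as the direct sum of simple ideals, one per connected component of its Dynkin diagram, so g ≅ B_3 ⊕ C_7 (dimension 21 + 105 = 126).

B3 + C7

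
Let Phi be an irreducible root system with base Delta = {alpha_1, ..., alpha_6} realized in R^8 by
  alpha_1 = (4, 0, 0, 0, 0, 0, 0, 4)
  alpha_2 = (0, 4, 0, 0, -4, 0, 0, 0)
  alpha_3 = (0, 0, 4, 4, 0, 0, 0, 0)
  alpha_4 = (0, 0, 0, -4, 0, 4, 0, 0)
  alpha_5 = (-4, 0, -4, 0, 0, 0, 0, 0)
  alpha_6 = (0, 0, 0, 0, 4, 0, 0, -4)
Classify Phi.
Compute the Cartan integers a_ij = 2(alpha_i, alpha_j)/(alpha_j, alpha_j); the resulting 6x6 Cartan matrix is
[[2, 0, 0, 0, -1, -1], [0, 2, 0, 0, 0, -1], [0, 0, 2, -1, -1, 0], [0, 0, -1, 2, 0, 0], [-1, 0, -1, 0, 2, 0], [-1, -1, 0, 0, 0, 2]].
All simple roots have the same length, so the diagram is simply laced. The associated Dynkin diagram is a chain of 6 nodes with single edges (A_6), so the type is A_6 (the algebra sl(7)).

A_6 (sl(7))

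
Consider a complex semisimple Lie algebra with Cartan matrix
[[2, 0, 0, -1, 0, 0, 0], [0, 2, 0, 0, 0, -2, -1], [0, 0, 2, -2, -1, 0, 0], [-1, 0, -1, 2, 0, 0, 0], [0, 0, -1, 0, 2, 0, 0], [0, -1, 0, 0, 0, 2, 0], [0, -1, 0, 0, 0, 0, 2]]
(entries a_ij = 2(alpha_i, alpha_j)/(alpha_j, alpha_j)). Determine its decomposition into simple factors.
The diagram associated to this matrix has two connected components: the simple roots {alpha_2, alpha_6, alpha_7} form a chain of 3 nodes with a double edge at one end; the terminal node there is the unique short simple root (B_3), and {alpha_1, alpha_3, alpha_4, alpha_5} form a chain of 4 nodes with a double edge between the middle two (F_4). A semisimple Lie algebra decomposes uniquely as the direct sum of simple ideals, one per connected component of its Dynkin diagram, so g ≅ B_3 ⊕ F_4 (dimension 21 + 52 = 73).

B_3 ⊕ F_4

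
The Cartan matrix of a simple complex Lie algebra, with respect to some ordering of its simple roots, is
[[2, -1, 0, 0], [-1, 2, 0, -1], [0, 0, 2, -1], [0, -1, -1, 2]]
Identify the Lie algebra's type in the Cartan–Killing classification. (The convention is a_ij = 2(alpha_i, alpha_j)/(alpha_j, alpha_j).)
A4

The matrix has rank 4 with 2's on the diagonal. Reading the off-diagonal entries as Dynkin edges (a single edge where a_ij = a_ji = -1; a double or triple edge where a_ij * a_ji = 2 or 3), the diagram is a chain of 4 nodes with single edges (A_4). One simple-root ordering that puts it in standard form is (alpha_3, alpha_4, alpha_2, alpha_1). So the algebra is type A_4, i.e. sl(5).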